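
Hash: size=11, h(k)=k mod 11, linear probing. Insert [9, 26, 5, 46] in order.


Insertions: 9->slot 9; 26->slot 4; 5->slot 5; 46->slot 2
Table: [None, None, 46, None, 26, 5, None, None, None, 9, None]


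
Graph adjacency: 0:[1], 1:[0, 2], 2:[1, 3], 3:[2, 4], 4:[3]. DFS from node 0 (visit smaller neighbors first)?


DFS stack-based: start with [0]
Visit order: [0, 1, 2, 3, 4]


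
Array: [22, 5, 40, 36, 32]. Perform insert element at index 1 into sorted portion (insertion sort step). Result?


After one pass: [5, 22, 40, 36, 32]


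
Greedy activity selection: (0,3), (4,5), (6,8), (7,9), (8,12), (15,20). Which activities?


Greedy: pick earliest-ending, then skip overlaps.
Selected (5 activities): [(0, 3), (4, 5), (6, 8), (8, 12), (15, 20)]


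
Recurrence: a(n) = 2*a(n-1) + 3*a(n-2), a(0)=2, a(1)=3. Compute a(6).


Build bottom-up:
...a(4)=102, a(5)=303, a(6)=2*303+3*102=912


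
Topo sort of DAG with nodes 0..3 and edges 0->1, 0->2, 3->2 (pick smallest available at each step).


Kahn's algorithm, process smallest node first
Order: [0, 1, 3, 2]


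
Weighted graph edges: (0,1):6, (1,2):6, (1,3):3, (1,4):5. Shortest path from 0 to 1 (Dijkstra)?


Dijkstra from 0:
Distances: {0: 0, 1: 6, 2: 12, 3: 9, 4: 11}
Shortest distance to 1 = 6, path = [0, 1]


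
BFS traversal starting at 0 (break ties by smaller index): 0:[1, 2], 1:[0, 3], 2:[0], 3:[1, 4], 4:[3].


BFS queue: start with [0]
Visit order: [0, 1, 2, 3, 4]


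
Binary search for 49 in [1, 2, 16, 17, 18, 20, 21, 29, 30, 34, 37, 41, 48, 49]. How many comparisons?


Search for 49:
[0,13] mid=6 arr[6]=21
[7,13] mid=10 arr[10]=37
[11,13] mid=12 arr[12]=48
[13,13] mid=13 arr[13]=49
Total: 4 comparisons


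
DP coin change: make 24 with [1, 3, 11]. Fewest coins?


dp[0]=0; dp[i]=1+min(dp[i-c] for c in coins)
...dp[19]=5, dp[20]=4, dp[21]=5, dp[22]=2, dp[23]=3, dp[24]=4
Minimum coins for 24 = 4


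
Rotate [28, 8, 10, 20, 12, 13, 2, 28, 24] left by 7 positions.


Left rotate by 7: [28, 24, 28, 8, 10, 20, 12, 13, 2]


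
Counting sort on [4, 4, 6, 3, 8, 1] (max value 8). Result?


Count array: [0, 1, 0, 1, 2, 0, 1, 0, 1]
Reconstruct: [1, 3, 4, 4, 6, 8]


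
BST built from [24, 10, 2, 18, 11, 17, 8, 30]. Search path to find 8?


BST root = 24
Search for 8: compare at each node
Path: [24, 10, 2, 8]


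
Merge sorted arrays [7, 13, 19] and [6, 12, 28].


Compare heads, take smaller each step.
Merged: [6, 7, 12, 13, 19, 28]


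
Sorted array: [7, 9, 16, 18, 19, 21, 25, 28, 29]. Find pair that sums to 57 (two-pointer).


Two pointers: lo=0, hi=8
Found pair: (28, 29) summing to 57


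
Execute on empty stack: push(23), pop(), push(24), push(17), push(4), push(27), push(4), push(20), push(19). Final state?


push(23) -> [23]
pop() returns 23 -> []
push(24) -> [24]
push(17) -> [24, 17]
push(4) -> [24, 17, 4]
push(27) -> [24, 17, 4, 27]
push(4) -> [24, 17, 4, 27, 4]
push(20) -> [24, 17, 4, 27, 4, 20]
push(19) -> [24, 17, 4, 27, 4, 20, 19]
Final stack (bottom to top): [24, 17, 4, 27, 4, 20, 19]


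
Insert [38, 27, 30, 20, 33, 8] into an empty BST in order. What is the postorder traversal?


Root = 38; build tree by BST insertion.
Postorder traversal: [8, 20, 33, 30, 27, 38]


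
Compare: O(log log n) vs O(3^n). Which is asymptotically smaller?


double-logarithmic grows slower than exponential (base 3)
O(log log n) is asymptotically smaller; O(3^n) grows faster


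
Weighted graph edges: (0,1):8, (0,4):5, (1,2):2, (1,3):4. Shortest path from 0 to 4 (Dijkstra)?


Dijkstra from 0:
Distances: {0: 0, 1: 8, 2: 10, 3: 12, 4: 5}
Shortest distance to 4 = 5, path = [0, 4]


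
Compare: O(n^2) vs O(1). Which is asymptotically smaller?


constant grows slower than quadratic
O(1) is asymptotically smaller; O(n^2) grows faster


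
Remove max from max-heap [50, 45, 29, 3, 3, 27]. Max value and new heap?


Max = 50
Replace root with last, heapify down
Resulting heap: [45, 27, 29, 3, 3]


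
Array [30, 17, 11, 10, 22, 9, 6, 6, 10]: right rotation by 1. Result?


Right rotate by 1: [10, 30, 17, 11, 10, 22, 9, 6, 6]


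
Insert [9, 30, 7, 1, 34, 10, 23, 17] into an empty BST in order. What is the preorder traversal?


Root = 9; build tree by BST insertion.
Preorder traversal: [9, 7, 1, 30, 10, 23, 17, 34]


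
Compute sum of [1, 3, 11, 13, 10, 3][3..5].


Prefix sums: [0, 1, 4, 15, 28, 38, 41]
Sum[3..5] = prefix[6] - prefix[3] = 41 - 15 = 26


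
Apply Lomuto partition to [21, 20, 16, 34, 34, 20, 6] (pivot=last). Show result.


Elements <= 6 go left of pivot.
Result: [6, 20, 16, 34, 34, 20, 21], pivot at index 0


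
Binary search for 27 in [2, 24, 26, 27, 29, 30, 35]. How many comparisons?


Search for 27:
[0,6] mid=3 arr[3]=27
Total: 1 comparisons


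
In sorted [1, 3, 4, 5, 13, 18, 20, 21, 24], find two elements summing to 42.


Two pointers: lo=0, hi=8
Found pair: (18, 24) summing to 42


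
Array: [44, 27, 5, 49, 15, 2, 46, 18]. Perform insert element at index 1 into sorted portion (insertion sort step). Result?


After one pass: [27, 44, 5, 49, 15, 2, 46, 18]


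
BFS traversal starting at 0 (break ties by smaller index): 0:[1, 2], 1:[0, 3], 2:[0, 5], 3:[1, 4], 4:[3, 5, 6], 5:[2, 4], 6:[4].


BFS queue: start with [0]
Visit order: [0, 1, 2, 3, 5, 4, 6]


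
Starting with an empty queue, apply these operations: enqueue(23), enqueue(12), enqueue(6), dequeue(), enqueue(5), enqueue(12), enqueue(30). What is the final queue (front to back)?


enqueue(23) -> [23]
enqueue(12) -> [23, 12]
enqueue(6) -> [23, 12, 6]
dequeue() returns 23 -> [12, 6]
enqueue(5) -> [12, 6, 5]
enqueue(12) -> [12, 6, 5, 12]
enqueue(30) -> [12, 6, 5, 12, 30]
Final queue (front to back): [12, 6, 5, 12, 30]


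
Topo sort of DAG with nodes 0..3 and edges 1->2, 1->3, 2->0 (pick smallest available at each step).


Kahn's algorithm, process smallest node first
Order: [1, 2, 0, 3]


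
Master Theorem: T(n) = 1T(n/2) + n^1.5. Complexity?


a=1, b=2, c=1.5. log_2(1)=0 < c=1.5. Case 3: O(n^c) = O(n^1.500)
Complexity: O(n^1.500)


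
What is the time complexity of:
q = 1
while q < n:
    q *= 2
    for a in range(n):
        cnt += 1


Per nesting level: O(log n) * O(n) = O(n log n)
Complexity: O(n log n)


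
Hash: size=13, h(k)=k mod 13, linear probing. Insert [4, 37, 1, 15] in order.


Insertions: 4->slot 4; 37->slot 11; 1->slot 1; 15->slot 2
Table: [None, 1, 15, None, 4, None, None, None, None, None, None, 37, None]


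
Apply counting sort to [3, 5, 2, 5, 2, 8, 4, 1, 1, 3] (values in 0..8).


Count array: [0, 2, 2, 2, 1, 2, 0, 0, 1]
Reconstruct: [1, 1, 2, 2, 3, 3, 4, 5, 5, 8]


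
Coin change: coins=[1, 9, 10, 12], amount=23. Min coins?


dp[0]=0; dp[i]=1+min(dp[i-c] for c in coins)
...dp[18]=2, dp[19]=2, dp[20]=2, dp[21]=2, dp[22]=2, dp[23]=3
Minimum coins for 23 = 3


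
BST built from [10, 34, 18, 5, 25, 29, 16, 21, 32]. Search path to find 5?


BST root = 10
Search for 5: compare at each node
Path: [10, 5]


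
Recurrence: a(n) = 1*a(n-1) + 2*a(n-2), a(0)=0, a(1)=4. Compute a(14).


Build bottom-up:
...a(12)=5460, a(13)=10924, a(14)=1*10924+2*5460=21844


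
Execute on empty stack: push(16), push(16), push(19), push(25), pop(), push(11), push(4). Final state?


push(16) -> [16]
push(16) -> [16, 16]
push(19) -> [16, 16, 19]
push(25) -> [16, 16, 19, 25]
pop() returns 25 -> [16, 16, 19]
push(11) -> [16, 16, 19, 11]
push(4) -> [16, 16, 19, 11, 4]
Final stack (bottom to top): [16, 16, 19, 11, 4]


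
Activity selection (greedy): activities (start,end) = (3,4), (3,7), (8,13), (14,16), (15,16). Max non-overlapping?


Greedy: pick earliest-ending, then skip overlaps.
Selected (3 activities): [(3, 4), (8, 13), (14, 16)]


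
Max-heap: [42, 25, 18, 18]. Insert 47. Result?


Append 47: [42, 25, 18, 18, 47]
Bubble up: swap idx 4(47) with idx 1(25); swap idx 1(47) with idx 0(42)
Result: [47, 42, 18, 18, 25]


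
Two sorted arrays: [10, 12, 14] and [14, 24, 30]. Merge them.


Compare heads, take smaller each step.
Merged: [10, 12, 14, 14, 24, 30]


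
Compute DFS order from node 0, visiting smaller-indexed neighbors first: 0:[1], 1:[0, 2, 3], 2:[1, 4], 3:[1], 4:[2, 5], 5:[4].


DFS stack-based: start with [0]
Visit order: [0, 1, 2, 4, 5, 3]


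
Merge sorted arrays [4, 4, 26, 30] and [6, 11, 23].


Compare heads, take smaller each step.
Merged: [4, 4, 6, 11, 23, 26, 30]


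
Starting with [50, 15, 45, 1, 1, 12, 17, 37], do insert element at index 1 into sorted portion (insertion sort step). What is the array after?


After one pass: [15, 50, 45, 1, 1, 12, 17, 37]


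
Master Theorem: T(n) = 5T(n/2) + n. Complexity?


a=5, b=2, c=1. log_2(5)=2.322 > c=1. Case 1: O(n^log_b(a)) = O(n^2.322)
Complexity: O(n^2.322)


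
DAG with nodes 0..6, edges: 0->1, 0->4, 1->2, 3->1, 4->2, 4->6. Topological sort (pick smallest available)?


Kahn's algorithm, process smallest node first
Order: [0, 3, 1, 4, 2, 5, 6]


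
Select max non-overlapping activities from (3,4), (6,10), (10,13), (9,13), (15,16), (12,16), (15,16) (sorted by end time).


Greedy: pick earliest-ending, then skip overlaps.
Selected (4 activities): [(3, 4), (6, 10), (10, 13), (15, 16)]


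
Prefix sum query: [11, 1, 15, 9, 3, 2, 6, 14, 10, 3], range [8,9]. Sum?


Prefix sums: [0, 11, 12, 27, 36, 39, 41, 47, 61, 71, 74]
Sum[8..9] = prefix[10] - prefix[8] = 74 - 61 = 13


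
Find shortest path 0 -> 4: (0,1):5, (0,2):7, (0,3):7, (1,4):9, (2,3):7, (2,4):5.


Dijkstra from 0:
Distances: {0: 0, 1: 5, 2: 7, 3: 7, 4: 12}
Shortest distance to 4 = 12, path = [0, 2, 4]


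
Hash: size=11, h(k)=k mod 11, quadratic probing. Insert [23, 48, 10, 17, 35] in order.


Insertions: 23->slot 1; 48->slot 4; 10->slot 10; 17->slot 6; 35->slot 2
Table: [None, 23, 35, None, 48, None, 17, None, None, None, 10]


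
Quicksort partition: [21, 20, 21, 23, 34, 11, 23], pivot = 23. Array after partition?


Elements <= 23 go left of pivot.
Result: [21, 20, 21, 23, 11, 23, 34], pivot at index 5


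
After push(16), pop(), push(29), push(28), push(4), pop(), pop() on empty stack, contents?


push(16) -> [16]
pop() returns 16 -> []
push(29) -> [29]
push(28) -> [29, 28]
push(4) -> [29, 28, 4]
pop() returns 4 -> [29, 28]
pop() returns 28 -> [29]
Final stack (bottom to top): [29]


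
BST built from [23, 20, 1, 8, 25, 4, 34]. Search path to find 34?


BST root = 23
Search for 34: compare at each node
Path: [23, 25, 34]


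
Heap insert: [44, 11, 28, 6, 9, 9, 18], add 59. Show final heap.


Append 59: [44, 11, 28, 6, 9, 9, 18, 59]
Bubble up: swap idx 7(59) with idx 3(6); swap idx 3(59) with idx 1(11); swap idx 1(59) with idx 0(44)
Result: [59, 44, 28, 11, 9, 9, 18, 6]


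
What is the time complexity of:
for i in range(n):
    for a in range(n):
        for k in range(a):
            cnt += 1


Per nesting level: O(n) * O(n) * O(n) [triangular over a] = O(n^3)
Complexity: O(n^3)


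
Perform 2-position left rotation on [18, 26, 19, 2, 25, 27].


Left rotate by 2: [19, 2, 25, 27, 18, 26]


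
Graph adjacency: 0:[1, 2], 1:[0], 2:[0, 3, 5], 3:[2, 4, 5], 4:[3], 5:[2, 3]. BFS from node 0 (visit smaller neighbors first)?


BFS queue: start with [0]
Visit order: [0, 1, 2, 3, 5, 4]


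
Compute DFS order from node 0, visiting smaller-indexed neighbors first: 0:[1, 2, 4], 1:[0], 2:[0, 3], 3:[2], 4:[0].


DFS stack-based: start with [0]
Visit order: [0, 1, 2, 3, 4]


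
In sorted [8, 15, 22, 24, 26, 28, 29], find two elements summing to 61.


Two pointers: lo=0, hi=6
No pair sums to 61


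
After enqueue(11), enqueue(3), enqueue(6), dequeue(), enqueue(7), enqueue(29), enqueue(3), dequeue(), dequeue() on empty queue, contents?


enqueue(11) -> [11]
enqueue(3) -> [11, 3]
enqueue(6) -> [11, 3, 6]
dequeue() returns 11 -> [3, 6]
enqueue(7) -> [3, 6, 7]
enqueue(29) -> [3, 6, 7, 29]
enqueue(3) -> [3, 6, 7, 29, 3]
dequeue() returns 3 -> [6, 7, 29, 3]
dequeue() returns 6 -> [7, 29, 3]
Final queue (front to back): [7, 29, 3]


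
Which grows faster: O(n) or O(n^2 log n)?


linear grows slower than n^2 log n
O(n) is asymptotically smaller; O(n^2 log n) grows faster


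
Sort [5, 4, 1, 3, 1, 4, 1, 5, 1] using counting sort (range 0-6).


Count array: [0, 4, 0, 1, 2, 2, 0]
Reconstruct: [1, 1, 1, 1, 3, 4, 4, 5, 5]


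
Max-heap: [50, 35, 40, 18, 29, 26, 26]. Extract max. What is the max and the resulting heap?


Max = 50
Replace root with last, heapify down
Resulting heap: [40, 35, 26, 18, 29, 26]


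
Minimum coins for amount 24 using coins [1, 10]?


dp[0]=0; dp[i]=1+min(dp[i-c] for c in coins)
...dp[19]=10, dp[20]=2, dp[21]=3, dp[22]=4, dp[23]=5, dp[24]=6
Minimum coins for 24 = 6


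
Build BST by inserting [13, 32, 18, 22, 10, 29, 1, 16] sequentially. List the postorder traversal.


Root = 13; build tree by BST insertion.
Postorder traversal: [1, 10, 16, 29, 22, 18, 32, 13]


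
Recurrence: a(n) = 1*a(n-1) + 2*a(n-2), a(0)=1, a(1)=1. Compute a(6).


Build bottom-up:
...a(4)=11, a(5)=21, a(6)=1*21+2*11=43


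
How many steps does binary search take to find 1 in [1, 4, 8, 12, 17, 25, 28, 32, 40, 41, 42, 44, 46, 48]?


Search for 1:
[0,13] mid=6 arr[6]=28
[0,5] mid=2 arr[2]=8
[0,1] mid=0 arr[0]=1
Total: 3 comparisons


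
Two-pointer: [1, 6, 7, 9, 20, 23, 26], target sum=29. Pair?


Two pointers: lo=0, hi=6
Found pair: (6, 23) summing to 29


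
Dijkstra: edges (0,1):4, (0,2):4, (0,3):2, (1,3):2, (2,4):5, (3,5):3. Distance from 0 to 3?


Dijkstra from 0:
Distances: {0: 0, 1: 4, 2: 4, 3: 2, 4: 9, 5: 5}
Shortest distance to 3 = 2, path = [0, 3]


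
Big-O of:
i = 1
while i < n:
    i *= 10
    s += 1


Per nesting level: O(log n) = O(log n)
Complexity: O(log n)


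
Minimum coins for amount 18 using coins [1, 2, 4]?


dp[0]=0; dp[i]=1+min(dp[i-c] for c in coins)
...dp[13]=4, dp[14]=4, dp[15]=5, dp[16]=4, dp[17]=5, dp[18]=5
Minimum coins for 18 = 5


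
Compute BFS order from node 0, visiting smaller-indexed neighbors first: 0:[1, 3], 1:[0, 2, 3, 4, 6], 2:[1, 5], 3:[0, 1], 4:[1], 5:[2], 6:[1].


BFS queue: start with [0]
Visit order: [0, 1, 3, 2, 4, 6, 5]


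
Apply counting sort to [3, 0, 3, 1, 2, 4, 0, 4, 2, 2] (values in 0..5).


Count array: [2, 1, 3, 2, 2, 0]
Reconstruct: [0, 0, 1, 2, 2, 2, 3, 3, 4, 4]


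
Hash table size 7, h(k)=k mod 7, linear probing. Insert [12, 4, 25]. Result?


Insertions: 12->slot 5; 4->slot 4; 25->slot 6
Table: [None, None, None, None, 4, 12, 25]


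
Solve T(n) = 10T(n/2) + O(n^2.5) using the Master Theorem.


a=10, b=2, c=2.5. log_2(10)=3.322 > c=2.5. Case 1: O(n^log_b(a)) = O(n^3.322)
Complexity: O(n^3.322)


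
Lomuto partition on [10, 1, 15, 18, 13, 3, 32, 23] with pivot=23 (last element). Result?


Elements <= 23 go left of pivot.
Result: [10, 1, 15, 18, 13, 3, 23, 32], pivot at index 6


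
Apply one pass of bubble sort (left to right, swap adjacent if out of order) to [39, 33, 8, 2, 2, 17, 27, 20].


After one pass: [33, 8, 2, 2, 17, 27, 20, 39]


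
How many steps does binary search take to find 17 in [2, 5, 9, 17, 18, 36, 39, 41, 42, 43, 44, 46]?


Search for 17:
[0,11] mid=5 arr[5]=36
[0,4] mid=2 arr[2]=9
[3,4] mid=3 arr[3]=17
Total: 3 comparisons


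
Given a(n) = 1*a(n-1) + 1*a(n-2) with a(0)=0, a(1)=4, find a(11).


Build bottom-up:
...a(9)=136, a(10)=220, a(11)=1*220+1*136=356


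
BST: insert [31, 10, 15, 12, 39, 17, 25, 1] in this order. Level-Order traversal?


Root = 31; build tree by BST insertion.
Level-Order traversal: [31, 10, 39, 1, 15, 12, 17, 25]


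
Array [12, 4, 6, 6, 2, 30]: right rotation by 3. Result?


Right rotate by 3: [6, 2, 30, 12, 4, 6]


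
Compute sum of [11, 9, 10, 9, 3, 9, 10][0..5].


Prefix sums: [0, 11, 20, 30, 39, 42, 51, 61]
Sum[0..5] = prefix[6] - prefix[0] = 51 - 0 = 51


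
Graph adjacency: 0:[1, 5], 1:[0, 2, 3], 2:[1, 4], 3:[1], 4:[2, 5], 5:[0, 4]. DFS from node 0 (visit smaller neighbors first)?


DFS stack-based: start with [0]
Visit order: [0, 1, 2, 4, 5, 3]


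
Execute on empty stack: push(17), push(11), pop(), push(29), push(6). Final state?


push(17) -> [17]
push(11) -> [17, 11]
pop() returns 11 -> [17]
push(29) -> [17, 29]
push(6) -> [17, 29, 6]
Final stack (bottom to top): [17, 29, 6]


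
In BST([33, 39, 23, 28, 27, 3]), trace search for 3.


BST root = 33
Search for 3: compare at each node
Path: [33, 23, 3]


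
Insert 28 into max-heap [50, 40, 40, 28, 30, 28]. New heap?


Append 28: [50, 40, 40, 28, 30, 28, 28]
Bubble up: no swaps needed
Result: [50, 40, 40, 28, 30, 28, 28]


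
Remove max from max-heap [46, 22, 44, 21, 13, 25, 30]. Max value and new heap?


Max = 46
Replace root with last, heapify down
Resulting heap: [44, 22, 30, 21, 13, 25]


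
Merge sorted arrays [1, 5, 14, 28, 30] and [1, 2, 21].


Compare heads, take smaller each step.
Merged: [1, 1, 2, 5, 14, 21, 28, 30]


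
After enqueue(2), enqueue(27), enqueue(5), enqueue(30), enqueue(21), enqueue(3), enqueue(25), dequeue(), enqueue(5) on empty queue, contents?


enqueue(2) -> [2]
enqueue(27) -> [2, 27]
enqueue(5) -> [2, 27, 5]
enqueue(30) -> [2, 27, 5, 30]
enqueue(21) -> [2, 27, 5, 30, 21]
enqueue(3) -> [2, 27, 5, 30, 21, 3]
enqueue(25) -> [2, 27, 5, 30, 21, 3, 25]
dequeue() returns 2 -> [27, 5, 30, 21, 3, 25]
enqueue(5) -> [27, 5, 30, 21, 3, 25, 5]
Final queue (front to back): [27, 5, 30, 21, 3, 25, 5]


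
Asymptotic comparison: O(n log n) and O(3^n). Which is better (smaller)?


linearithmic grows slower than exponential (base 3)
O(n log n) is asymptotically smaller; O(3^n) grows faster


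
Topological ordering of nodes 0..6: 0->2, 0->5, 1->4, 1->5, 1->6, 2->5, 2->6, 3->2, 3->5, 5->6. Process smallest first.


Kahn's algorithm, process smallest node first
Order: [0, 1, 3, 2, 4, 5, 6]


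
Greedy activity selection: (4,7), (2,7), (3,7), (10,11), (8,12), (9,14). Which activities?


Greedy: pick earliest-ending, then skip overlaps.
Selected (2 activities): [(4, 7), (10, 11)]


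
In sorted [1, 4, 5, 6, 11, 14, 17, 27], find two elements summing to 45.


Two pointers: lo=0, hi=7
No pair sums to 45


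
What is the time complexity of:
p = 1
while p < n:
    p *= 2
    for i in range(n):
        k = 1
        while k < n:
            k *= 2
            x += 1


Per nesting level: O(log n) * O(n) * O(log n) = O(n (log n)^2)
Complexity: O(n (log n)^2)


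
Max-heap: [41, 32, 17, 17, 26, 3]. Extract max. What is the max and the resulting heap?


Max = 41
Replace root with last, heapify down
Resulting heap: [32, 26, 17, 17, 3]


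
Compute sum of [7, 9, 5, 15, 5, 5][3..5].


Prefix sums: [0, 7, 16, 21, 36, 41, 46]
Sum[3..5] = prefix[6] - prefix[3] = 46 - 21 = 25


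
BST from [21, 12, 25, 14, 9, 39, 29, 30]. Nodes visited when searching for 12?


BST root = 21
Search for 12: compare at each node
Path: [21, 12]


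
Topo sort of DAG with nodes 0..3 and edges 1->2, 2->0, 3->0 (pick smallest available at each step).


Kahn's algorithm, process smallest node first
Order: [1, 2, 3, 0]


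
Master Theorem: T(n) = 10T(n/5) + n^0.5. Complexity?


a=10, b=5, c=0.5. log_5(10)=1.431 > c=0.5. Case 1: O(n^log_b(a)) = O(n^1.431)
Complexity: O(n^1.431)


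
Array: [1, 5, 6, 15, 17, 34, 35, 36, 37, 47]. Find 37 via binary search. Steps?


Search for 37:
[0,9] mid=4 arr[4]=17
[5,9] mid=7 arr[7]=36
[8,9] mid=8 arr[8]=37
Total: 3 comparisons


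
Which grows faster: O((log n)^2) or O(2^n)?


polylogarithmic grows slower than exponential
O((log n)^2) is asymptotically smaller; O(2^n) grows faster


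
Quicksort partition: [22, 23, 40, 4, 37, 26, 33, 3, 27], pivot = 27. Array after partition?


Elements <= 27 go left of pivot.
Result: [22, 23, 4, 26, 3, 27, 33, 37, 40], pivot at index 5


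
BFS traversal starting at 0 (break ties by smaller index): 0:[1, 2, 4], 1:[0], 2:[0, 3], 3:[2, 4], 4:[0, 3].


BFS queue: start with [0]
Visit order: [0, 1, 2, 4, 3]


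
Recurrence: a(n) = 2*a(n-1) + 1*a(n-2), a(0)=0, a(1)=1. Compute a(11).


Build bottom-up:
...a(9)=985, a(10)=2378, a(11)=2*2378+1*985=5741


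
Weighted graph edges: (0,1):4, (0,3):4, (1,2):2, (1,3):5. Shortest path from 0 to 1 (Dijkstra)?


Dijkstra from 0:
Distances: {0: 0, 1: 4, 2: 6, 3: 4}
Shortest distance to 1 = 4, path = [0, 1]


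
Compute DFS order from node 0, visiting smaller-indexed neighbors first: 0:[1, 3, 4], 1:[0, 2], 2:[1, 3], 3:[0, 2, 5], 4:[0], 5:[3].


DFS stack-based: start with [0]
Visit order: [0, 1, 2, 3, 5, 4]


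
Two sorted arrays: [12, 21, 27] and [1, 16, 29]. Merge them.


Compare heads, take smaller each step.
Merged: [1, 12, 16, 21, 27, 29]


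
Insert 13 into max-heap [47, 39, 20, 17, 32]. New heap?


Append 13: [47, 39, 20, 17, 32, 13]
Bubble up: no swaps needed
Result: [47, 39, 20, 17, 32, 13]


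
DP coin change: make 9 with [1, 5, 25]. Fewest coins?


dp[0]=0; dp[i]=1+min(dp[i-c] for c in coins)
...dp[4]=4, dp[5]=1, dp[6]=2, dp[7]=3, dp[8]=4, dp[9]=5
Minimum coins for 9 = 5


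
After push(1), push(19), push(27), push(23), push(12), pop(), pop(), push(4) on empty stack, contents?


push(1) -> [1]
push(19) -> [1, 19]
push(27) -> [1, 19, 27]
push(23) -> [1, 19, 27, 23]
push(12) -> [1, 19, 27, 23, 12]
pop() returns 12 -> [1, 19, 27, 23]
pop() returns 23 -> [1, 19, 27]
push(4) -> [1, 19, 27, 4]
Final stack (bottom to top): [1, 19, 27, 4]


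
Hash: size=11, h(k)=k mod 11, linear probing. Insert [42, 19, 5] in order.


Insertions: 42->slot 9; 19->slot 8; 5->slot 5
Table: [None, None, None, None, None, 5, None, None, 19, 42, None]


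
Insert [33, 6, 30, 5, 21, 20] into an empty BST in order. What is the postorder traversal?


Root = 33; build tree by BST insertion.
Postorder traversal: [5, 20, 21, 30, 6, 33]


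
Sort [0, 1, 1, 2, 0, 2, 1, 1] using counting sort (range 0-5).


Count array: [2, 4, 2, 0, 0, 0]
Reconstruct: [0, 0, 1, 1, 1, 1, 2, 2]


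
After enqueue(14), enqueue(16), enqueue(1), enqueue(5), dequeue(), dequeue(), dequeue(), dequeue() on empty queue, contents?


enqueue(14) -> [14]
enqueue(16) -> [14, 16]
enqueue(1) -> [14, 16, 1]
enqueue(5) -> [14, 16, 1, 5]
dequeue() returns 14 -> [16, 1, 5]
dequeue() returns 16 -> [1, 5]
dequeue() returns 1 -> [5]
dequeue() returns 5 -> []
Final queue (front to back): []


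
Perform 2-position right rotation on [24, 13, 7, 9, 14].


Right rotate by 2: [9, 14, 24, 13, 7]


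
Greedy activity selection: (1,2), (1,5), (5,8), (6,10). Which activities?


Greedy: pick earliest-ending, then skip overlaps.
Selected (2 activities): [(1, 2), (5, 8)]


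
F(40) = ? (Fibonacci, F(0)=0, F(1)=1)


F(n)=F(n-1)+F(n-2)
...F(38)=39088169, F(39)=63245986, F(40)=102334155


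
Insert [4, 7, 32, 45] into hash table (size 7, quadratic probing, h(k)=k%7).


Insertions: 4->slot 4; 7->slot 0; 32->slot 5; 45->slot 3
Table: [7, None, None, 45, 4, 32, None]


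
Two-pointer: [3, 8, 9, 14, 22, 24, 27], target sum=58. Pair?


Two pointers: lo=0, hi=6
No pair sums to 58


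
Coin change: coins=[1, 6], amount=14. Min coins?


dp[0]=0; dp[i]=1+min(dp[i-c] for c in coins)
...dp[9]=4, dp[10]=5, dp[11]=6, dp[12]=2, dp[13]=3, dp[14]=4
Minimum coins for 14 = 4


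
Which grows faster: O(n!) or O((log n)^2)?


polylogarithmic grows slower than factorial
O((log n)^2) is asymptotically smaller; O(n!) grows faster


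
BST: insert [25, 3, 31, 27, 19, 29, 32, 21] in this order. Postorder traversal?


Root = 25; build tree by BST insertion.
Postorder traversal: [21, 19, 3, 29, 27, 32, 31, 25]


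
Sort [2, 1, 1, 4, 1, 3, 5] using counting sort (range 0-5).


Count array: [0, 3, 1, 1, 1, 1]
Reconstruct: [1, 1, 1, 2, 3, 4, 5]


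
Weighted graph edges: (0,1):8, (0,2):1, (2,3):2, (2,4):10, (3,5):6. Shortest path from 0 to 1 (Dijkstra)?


Dijkstra from 0:
Distances: {0: 0, 1: 8, 2: 1, 3: 3, 4: 11, 5: 9}
Shortest distance to 1 = 8, path = [0, 1]


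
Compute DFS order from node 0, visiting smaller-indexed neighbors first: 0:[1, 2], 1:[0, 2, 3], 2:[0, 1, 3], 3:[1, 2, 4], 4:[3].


DFS stack-based: start with [0]
Visit order: [0, 1, 2, 3, 4]


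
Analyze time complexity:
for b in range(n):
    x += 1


Per nesting level: O(n) = O(n)
Complexity: O(n)


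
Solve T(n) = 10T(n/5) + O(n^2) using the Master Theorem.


a=10, b=5, c=2. log_5(10)=1.431 < c=2. Case 3: O(n^c) = O(n^2)
Complexity: O(n^2)


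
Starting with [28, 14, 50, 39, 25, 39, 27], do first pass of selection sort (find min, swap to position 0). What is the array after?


After one pass: [14, 28, 50, 39, 25, 39, 27]


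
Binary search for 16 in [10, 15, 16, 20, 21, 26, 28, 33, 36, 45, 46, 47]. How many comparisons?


Search for 16:
[0,11] mid=5 arr[5]=26
[0,4] mid=2 arr[2]=16
Total: 2 comparisons


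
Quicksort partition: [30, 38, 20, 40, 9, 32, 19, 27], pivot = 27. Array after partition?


Elements <= 27 go left of pivot.
Result: [20, 9, 19, 27, 38, 32, 30, 40], pivot at index 3


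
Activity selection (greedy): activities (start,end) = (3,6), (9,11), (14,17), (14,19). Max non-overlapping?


Greedy: pick earliest-ending, then skip overlaps.
Selected (3 activities): [(3, 6), (9, 11), (14, 17)]


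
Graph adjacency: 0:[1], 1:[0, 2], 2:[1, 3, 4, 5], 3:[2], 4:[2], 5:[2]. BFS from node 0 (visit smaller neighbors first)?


BFS queue: start with [0]
Visit order: [0, 1, 2, 3, 4, 5]


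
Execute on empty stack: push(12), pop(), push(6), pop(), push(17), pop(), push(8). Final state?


push(12) -> [12]
pop() returns 12 -> []
push(6) -> [6]
pop() returns 6 -> []
push(17) -> [17]
pop() returns 17 -> []
push(8) -> [8]
Final stack (bottom to top): [8]


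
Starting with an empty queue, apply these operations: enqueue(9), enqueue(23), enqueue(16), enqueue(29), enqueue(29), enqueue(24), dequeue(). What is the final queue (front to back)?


enqueue(9) -> [9]
enqueue(23) -> [9, 23]
enqueue(16) -> [9, 23, 16]
enqueue(29) -> [9, 23, 16, 29]
enqueue(29) -> [9, 23, 16, 29, 29]
enqueue(24) -> [9, 23, 16, 29, 29, 24]
dequeue() returns 9 -> [23, 16, 29, 29, 24]
Final queue (front to back): [23, 16, 29, 29, 24]


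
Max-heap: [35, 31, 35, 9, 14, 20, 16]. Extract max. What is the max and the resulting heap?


Max = 35
Replace root with last, heapify down
Resulting heap: [35, 31, 20, 9, 14, 16]


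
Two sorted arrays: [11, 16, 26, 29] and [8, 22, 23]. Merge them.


Compare heads, take smaller each step.
Merged: [8, 11, 16, 22, 23, 26, 29]


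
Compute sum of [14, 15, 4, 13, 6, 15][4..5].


Prefix sums: [0, 14, 29, 33, 46, 52, 67]
Sum[4..5] = prefix[6] - prefix[4] = 67 - 46 = 21


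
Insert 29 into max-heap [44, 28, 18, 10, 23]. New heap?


Append 29: [44, 28, 18, 10, 23, 29]
Bubble up: swap idx 5(29) with idx 2(18)
Result: [44, 28, 29, 10, 23, 18]


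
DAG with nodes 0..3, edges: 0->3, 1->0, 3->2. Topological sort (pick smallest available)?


Kahn's algorithm, process smallest node first
Order: [1, 0, 3, 2]


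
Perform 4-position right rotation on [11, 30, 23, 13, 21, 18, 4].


Right rotate by 4: [13, 21, 18, 4, 11, 30, 23]


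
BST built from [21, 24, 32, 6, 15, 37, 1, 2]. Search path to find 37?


BST root = 21
Search for 37: compare at each node
Path: [21, 24, 32, 37]


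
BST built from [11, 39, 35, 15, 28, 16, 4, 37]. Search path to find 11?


BST root = 11
Search for 11: compare at each node
Path: [11]


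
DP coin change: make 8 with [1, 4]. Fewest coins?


dp[0]=0; dp[i]=1+min(dp[i-c] for c in coins)
...dp[3]=3, dp[4]=1, dp[5]=2, dp[6]=3, dp[7]=4, dp[8]=2
Minimum coins for 8 = 2


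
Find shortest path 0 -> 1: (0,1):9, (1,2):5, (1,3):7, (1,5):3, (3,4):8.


Dijkstra from 0:
Distances: {0: 0, 1: 9, 2: 14, 3: 16, 4: 24, 5: 12}
Shortest distance to 1 = 9, path = [0, 1]


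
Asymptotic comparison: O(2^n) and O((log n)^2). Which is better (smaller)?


polylogarithmic grows slower than exponential
O((log n)^2) is asymptotically smaller; O(2^n) grows faster


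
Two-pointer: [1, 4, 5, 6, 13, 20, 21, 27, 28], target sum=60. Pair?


Two pointers: lo=0, hi=8
No pair sums to 60


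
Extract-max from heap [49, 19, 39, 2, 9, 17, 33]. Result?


Max = 49
Replace root with last, heapify down
Resulting heap: [39, 19, 33, 2, 9, 17]


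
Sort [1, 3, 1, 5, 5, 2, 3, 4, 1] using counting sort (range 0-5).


Count array: [0, 3, 1, 2, 1, 2]
Reconstruct: [1, 1, 1, 2, 3, 3, 4, 5, 5]


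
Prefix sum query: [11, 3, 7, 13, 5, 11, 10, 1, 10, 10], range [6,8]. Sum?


Prefix sums: [0, 11, 14, 21, 34, 39, 50, 60, 61, 71, 81]
Sum[6..8] = prefix[9] - prefix[6] = 71 - 50 = 21


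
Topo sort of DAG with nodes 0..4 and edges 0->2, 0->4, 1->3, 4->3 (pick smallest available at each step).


Kahn's algorithm, process smallest node first
Order: [0, 1, 2, 4, 3]


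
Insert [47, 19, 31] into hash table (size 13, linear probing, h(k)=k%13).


Insertions: 47->slot 8; 19->slot 6; 31->slot 5
Table: [None, None, None, None, None, 31, 19, None, 47, None, None, None, None]


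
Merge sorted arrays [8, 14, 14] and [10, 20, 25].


Compare heads, take smaller each step.
Merged: [8, 10, 14, 14, 20, 25]


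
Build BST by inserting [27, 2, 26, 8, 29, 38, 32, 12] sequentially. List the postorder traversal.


Root = 27; build tree by BST insertion.
Postorder traversal: [12, 8, 26, 2, 32, 38, 29, 27]


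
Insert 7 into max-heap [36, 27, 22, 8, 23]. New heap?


Append 7: [36, 27, 22, 8, 23, 7]
Bubble up: no swaps needed
Result: [36, 27, 22, 8, 23, 7]


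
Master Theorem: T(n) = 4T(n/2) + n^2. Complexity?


a=4, b=2, c=2. log_2(4)=2 = c=2. Case 2: O(n^c log n) = O(n^2 log n)
Complexity: O(n^2 log n)


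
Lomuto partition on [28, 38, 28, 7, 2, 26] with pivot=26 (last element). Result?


Elements <= 26 go left of pivot.
Result: [7, 2, 26, 28, 38, 28], pivot at index 2


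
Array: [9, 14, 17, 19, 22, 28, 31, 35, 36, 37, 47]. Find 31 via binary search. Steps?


Search for 31:
[0,10] mid=5 arr[5]=28
[6,10] mid=8 arr[8]=36
[6,7] mid=6 arr[6]=31
Total: 3 comparisons


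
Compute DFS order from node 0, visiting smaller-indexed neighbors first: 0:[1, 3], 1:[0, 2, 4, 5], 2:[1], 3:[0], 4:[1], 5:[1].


DFS stack-based: start with [0]
Visit order: [0, 1, 2, 4, 5, 3]


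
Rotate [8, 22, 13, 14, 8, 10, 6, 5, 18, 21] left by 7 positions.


Left rotate by 7: [5, 18, 21, 8, 22, 13, 14, 8, 10, 6]


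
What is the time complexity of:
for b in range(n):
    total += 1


Per nesting level: O(n) = O(n)
Complexity: O(n)


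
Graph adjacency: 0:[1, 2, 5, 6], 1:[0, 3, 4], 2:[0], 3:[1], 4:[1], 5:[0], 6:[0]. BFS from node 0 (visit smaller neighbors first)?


BFS queue: start with [0]
Visit order: [0, 1, 2, 5, 6, 3, 4]


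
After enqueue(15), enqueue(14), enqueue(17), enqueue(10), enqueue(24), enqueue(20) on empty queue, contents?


enqueue(15) -> [15]
enqueue(14) -> [15, 14]
enqueue(17) -> [15, 14, 17]
enqueue(10) -> [15, 14, 17, 10]
enqueue(24) -> [15, 14, 17, 10, 24]
enqueue(20) -> [15, 14, 17, 10, 24, 20]
Final queue (front to back): [15, 14, 17, 10, 24, 20]


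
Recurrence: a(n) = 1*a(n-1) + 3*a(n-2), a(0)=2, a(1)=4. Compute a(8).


Build bottom-up:
...a(6)=274, a(7)=628, a(8)=1*628+3*274=1450


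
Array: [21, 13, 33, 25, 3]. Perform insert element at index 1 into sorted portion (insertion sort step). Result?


After one pass: [13, 21, 33, 25, 3]


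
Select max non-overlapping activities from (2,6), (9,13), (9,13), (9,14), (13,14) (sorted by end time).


Greedy: pick earliest-ending, then skip overlaps.
Selected (3 activities): [(2, 6), (9, 13), (13, 14)]


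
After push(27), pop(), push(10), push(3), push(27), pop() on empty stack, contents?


push(27) -> [27]
pop() returns 27 -> []
push(10) -> [10]
push(3) -> [10, 3]
push(27) -> [10, 3, 27]
pop() returns 27 -> [10, 3]
Final stack (bottom to top): [10, 3]


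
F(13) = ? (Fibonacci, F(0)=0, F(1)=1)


F(n)=F(n-1)+F(n-2)
...F(11)=89, F(12)=144, F(13)=233


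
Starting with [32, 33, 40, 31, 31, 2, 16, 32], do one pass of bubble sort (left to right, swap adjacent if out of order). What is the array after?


After one pass: [32, 33, 31, 31, 2, 16, 32, 40]


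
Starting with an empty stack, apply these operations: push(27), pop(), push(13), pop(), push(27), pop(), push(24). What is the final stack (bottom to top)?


push(27) -> [27]
pop() returns 27 -> []
push(13) -> [13]
pop() returns 13 -> []
push(27) -> [27]
pop() returns 27 -> []
push(24) -> [24]
Final stack (bottom to top): [24]


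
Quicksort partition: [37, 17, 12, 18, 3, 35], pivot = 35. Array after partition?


Elements <= 35 go left of pivot.
Result: [17, 12, 18, 3, 35, 37], pivot at index 4


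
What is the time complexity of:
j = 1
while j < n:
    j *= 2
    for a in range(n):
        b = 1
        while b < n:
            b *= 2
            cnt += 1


Per nesting level: O(log n) * O(n) * O(log n) = O(n (log n)^2)
Complexity: O(n (log n)^2)


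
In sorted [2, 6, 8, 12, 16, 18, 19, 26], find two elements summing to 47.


Two pointers: lo=0, hi=7
No pair sums to 47


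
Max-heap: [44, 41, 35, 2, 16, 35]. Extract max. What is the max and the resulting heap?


Max = 44
Replace root with last, heapify down
Resulting heap: [41, 35, 35, 2, 16]


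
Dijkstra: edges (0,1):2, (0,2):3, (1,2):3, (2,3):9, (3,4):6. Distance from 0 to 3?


Dijkstra from 0:
Distances: {0: 0, 1: 2, 2: 3, 3: 12, 4: 18}
Shortest distance to 3 = 12, path = [0, 2, 3]


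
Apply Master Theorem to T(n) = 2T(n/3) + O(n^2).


a=2, b=3, c=2. log_3(2)=0.631 < c=2. Case 3: O(n^c) = O(n^2)
Complexity: O(n^2)


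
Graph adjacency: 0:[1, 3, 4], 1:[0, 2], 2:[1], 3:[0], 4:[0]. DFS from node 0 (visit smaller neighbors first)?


DFS stack-based: start with [0]
Visit order: [0, 1, 2, 3, 4]


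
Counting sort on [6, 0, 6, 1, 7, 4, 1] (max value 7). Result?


Count array: [1, 2, 0, 0, 1, 0, 2, 1]
Reconstruct: [0, 1, 1, 4, 6, 6, 7]


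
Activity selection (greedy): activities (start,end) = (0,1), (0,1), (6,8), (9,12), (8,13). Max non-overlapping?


Greedy: pick earliest-ending, then skip overlaps.
Selected (3 activities): [(0, 1), (6, 8), (9, 12)]


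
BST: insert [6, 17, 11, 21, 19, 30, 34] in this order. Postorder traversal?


Root = 6; build tree by BST insertion.
Postorder traversal: [11, 19, 34, 30, 21, 17, 6]


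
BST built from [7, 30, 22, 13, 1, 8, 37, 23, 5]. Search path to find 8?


BST root = 7
Search for 8: compare at each node
Path: [7, 30, 22, 13, 8]


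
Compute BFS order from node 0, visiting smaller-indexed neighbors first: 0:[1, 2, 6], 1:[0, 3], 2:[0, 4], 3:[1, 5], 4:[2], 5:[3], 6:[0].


BFS queue: start with [0]
Visit order: [0, 1, 2, 6, 3, 4, 5]


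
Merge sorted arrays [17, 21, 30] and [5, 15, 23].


Compare heads, take smaller each step.
Merged: [5, 15, 17, 21, 23, 30]


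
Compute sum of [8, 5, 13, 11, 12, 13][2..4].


Prefix sums: [0, 8, 13, 26, 37, 49, 62]
Sum[2..4] = prefix[5] - prefix[2] = 49 - 13 = 36


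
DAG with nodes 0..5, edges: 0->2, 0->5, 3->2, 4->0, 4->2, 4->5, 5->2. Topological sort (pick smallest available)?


Kahn's algorithm, process smallest node first
Order: [1, 3, 4, 0, 5, 2]


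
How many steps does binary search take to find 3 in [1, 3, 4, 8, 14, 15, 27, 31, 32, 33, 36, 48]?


Search for 3:
[0,11] mid=5 arr[5]=15
[0,4] mid=2 arr[2]=4
[0,1] mid=0 arr[0]=1
[1,1] mid=1 arr[1]=3
Total: 4 comparisons


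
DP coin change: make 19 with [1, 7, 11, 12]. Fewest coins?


dp[0]=0; dp[i]=1+min(dp[i-c] for c in coins)
...dp[14]=2, dp[15]=3, dp[16]=4, dp[17]=5, dp[18]=2, dp[19]=2
Minimum coins for 19 = 2


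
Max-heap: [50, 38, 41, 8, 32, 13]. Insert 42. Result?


Append 42: [50, 38, 41, 8, 32, 13, 42]
Bubble up: swap idx 6(42) with idx 2(41)
Result: [50, 38, 42, 8, 32, 13, 41]


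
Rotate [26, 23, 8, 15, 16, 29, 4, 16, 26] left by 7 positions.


Left rotate by 7: [16, 26, 26, 23, 8, 15, 16, 29, 4]


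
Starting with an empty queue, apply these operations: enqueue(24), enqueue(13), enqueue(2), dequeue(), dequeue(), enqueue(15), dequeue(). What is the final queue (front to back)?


enqueue(24) -> [24]
enqueue(13) -> [24, 13]
enqueue(2) -> [24, 13, 2]
dequeue() returns 24 -> [13, 2]
dequeue() returns 13 -> [2]
enqueue(15) -> [2, 15]
dequeue() returns 2 -> [15]
Final queue (front to back): [15]


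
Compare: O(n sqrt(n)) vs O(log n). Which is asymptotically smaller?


logarithmic grows slower than n^1.5
O(log n) is asymptotically smaller; O(n sqrt(n)) grows faster


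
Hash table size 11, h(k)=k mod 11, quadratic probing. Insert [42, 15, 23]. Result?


Insertions: 42->slot 9; 15->slot 4; 23->slot 1
Table: [None, 23, None, None, 15, None, None, None, None, 42, None]


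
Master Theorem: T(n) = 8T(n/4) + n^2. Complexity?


a=8, b=4, c=2. log_4(8)=1.5 < c=2. Case 3: O(n^c) = O(n^2)
Complexity: O(n^2)


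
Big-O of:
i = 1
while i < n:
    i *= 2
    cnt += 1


Per nesting level: O(log n) = O(log n)
Complexity: O(log n)


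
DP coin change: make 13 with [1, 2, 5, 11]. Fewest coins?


dp[0]=0; dp[i]=1+min(dp[i-c] for c in coins)
...dp[8]=3, dp[9]=3, dp[10]=2, dp[11]=1, dp[12]=2, dp[13]=2
Minimum coins for 13 = 2


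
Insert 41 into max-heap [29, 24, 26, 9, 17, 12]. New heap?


Append 41: [29, 24, 26, 9, 17, 12, 41]
Bubble up: swap idx 6(41) with idx 2(26); swap idx 2(41) with idx 0(29)
Result: [41, 24, 29, 9, 17, 12, 26]


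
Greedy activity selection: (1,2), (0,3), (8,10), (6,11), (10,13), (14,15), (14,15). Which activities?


Greedy: pick earliest-ending, then skip overlaps.
Selected (4 activities): [(1, 2), (8, 10), (10, 13), (14, 15)]


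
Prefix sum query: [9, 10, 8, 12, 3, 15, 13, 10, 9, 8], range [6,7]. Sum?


Prefix sums: [0, 9, 19, 27, 39, 42, 57, 70, 80, 89, 97]
Sum[6..7] = prefix[8] - prefix[6] = 80 - 57 = 23


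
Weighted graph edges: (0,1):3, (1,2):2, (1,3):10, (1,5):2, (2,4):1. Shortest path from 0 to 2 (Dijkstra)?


Dijkstra from 0:
Distances: {0: 0, 1: 3, 2: 5, 3: 13, 4: 6, 5: 5}
Shortest distance to 2 = 5, path = [0, 1, 2]


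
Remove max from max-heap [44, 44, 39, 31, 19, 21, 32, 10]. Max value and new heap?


Max = 44
Replace root with last, heapify down
Resulting heap: [44, 31, 39, 10, 19, 21, 32]


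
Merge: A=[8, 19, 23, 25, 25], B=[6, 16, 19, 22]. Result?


Compare heads, take smaller each step.
Merged: [6, 8, 16, 19, 19, 22, 23, 25, 25]


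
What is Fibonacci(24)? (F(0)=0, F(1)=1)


F(n)=F(n-1)+F(n-2)
...F(22)=17711, F(23)=28657, F(24)=46368


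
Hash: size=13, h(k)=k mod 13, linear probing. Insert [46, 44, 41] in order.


Insertions: 46->slot 7; 44->slot 5; 41->slot 2
Table: [None, None, 41, None, None, 44, None, 46, None, None, None, None, None]


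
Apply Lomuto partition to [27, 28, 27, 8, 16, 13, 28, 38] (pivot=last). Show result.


Elements <= 38 go left of pivot.
Result: [27, 28, 27, 8, 16, 13, 28, 38], pivot at index 7


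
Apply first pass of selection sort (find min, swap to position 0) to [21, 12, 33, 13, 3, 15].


After one pass: [3, 12, 33, 13, 21, 15]


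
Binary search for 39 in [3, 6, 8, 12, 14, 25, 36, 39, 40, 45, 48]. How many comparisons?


Search for 39:
[0,10] mid=5 arr[5]=25
[6,10] mid=8 arr[8]=40
[6,7] mid=6 arr[6]=36
[7,7] mid=7 arr[7]=39
Total: 4 comparisons


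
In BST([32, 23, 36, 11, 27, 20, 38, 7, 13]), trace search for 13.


BST root = 32
Search for 13: compare at each node
Path: [32, 23, 11, 20, 13]
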